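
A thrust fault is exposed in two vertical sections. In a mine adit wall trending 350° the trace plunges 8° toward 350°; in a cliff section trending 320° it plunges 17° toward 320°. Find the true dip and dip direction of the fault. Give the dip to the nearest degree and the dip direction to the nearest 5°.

Each apparent-dip line lies in the plane. As unit vectors (x east, y north, z up), v₁ plunges 8°→350° and v₂ plunges 17°→320°.
Cross product v₁ × v₂ gives the pole to the plane: n ∝ (-0.183, 0.035, 0.473).
Dip δ = arctan(|n_h|/n_z) = arctan(0.187/0.473) = 21.5°.
Dip direction = atan2(-0.183, 0.035) = 281° (azimuth of n's horizontal projection).

true dip 22°, dip direction 280°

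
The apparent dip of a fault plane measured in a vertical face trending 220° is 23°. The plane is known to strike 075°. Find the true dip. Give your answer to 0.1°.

β = acute angle between strike 075° and section 220° = 35°.
tan δ = tan α / sin β = tan 23° / sin 35° = 0.4245 / 0.5736 = 0.7400
δ = arctan(0.7400) = 36.50°

36.5°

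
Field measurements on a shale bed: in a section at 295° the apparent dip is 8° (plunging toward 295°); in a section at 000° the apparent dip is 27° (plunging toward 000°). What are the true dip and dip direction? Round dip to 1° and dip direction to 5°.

true dip 27°, dip direction 010°

Represent each trace as a vector plunging at its apparent dip toward its trend (east-north-up frame): v₁ = (-0.897, 0.419, -0.139), v₂ = (0.000, 0.891, -0.454).
n = v₁ × v₂ = (0.066, 0.407, 0.800) (taken with n_z > 0).
True dip = arccos(n_z / |n|) = arccos(0.8886) = 27.3°.
The horizontal component of n points toward azimuth atan2(n_x, n_y) = 9°, the dip direction.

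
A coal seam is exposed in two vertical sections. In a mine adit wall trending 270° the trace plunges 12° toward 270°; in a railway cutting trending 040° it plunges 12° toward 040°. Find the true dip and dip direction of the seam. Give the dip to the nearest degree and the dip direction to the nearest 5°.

Represent each trace as a vector plunging at its apparent dip toward its trend (east-north-up frame): v₁ = (-0.978, -0.000, -0.208), v₂ = (0.629, 0.749, -0.208).
The plane normal is n = v₁ × v₂ ∝ (-0.156, 0.334, 0.733).
tan δ = √(n_x²+n_y²)/n_z = 0.369/0.733, so δ = 26.7°.
Dip direction = azimuth of (n_x, n_y) = atan2(-0.156, 0.334) = 335°.

true dip 27°, dip direction 335°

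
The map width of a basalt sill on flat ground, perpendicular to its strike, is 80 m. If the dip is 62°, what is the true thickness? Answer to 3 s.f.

70.6 m

True thickness t = w · sin(dip) = 80 × sin 62°
t = 80 × 0.8829 = 70.636 m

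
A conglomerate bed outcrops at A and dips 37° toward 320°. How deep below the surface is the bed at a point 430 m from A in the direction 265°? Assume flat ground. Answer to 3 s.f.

186 m

The hole lies 55° from the dip direction, so the down-dip offset is 430 × cos 55° = 246.64 m.
Depth = down-dip offset × tan(dip) = 246.64 × tan 37° = 246.64 × 0.7536
Depth = 185.85 m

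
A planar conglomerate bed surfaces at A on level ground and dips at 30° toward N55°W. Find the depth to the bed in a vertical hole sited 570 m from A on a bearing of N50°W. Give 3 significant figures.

The hole lies 5° from the dip direction, so the down-dip offset is 570 × cos 5° = 567.83 m.
Depth = down-dip offset × tan(dip) = 567.83 × tan 30° = 567.83 × 0.5774
Depth = 327.84 m

328 m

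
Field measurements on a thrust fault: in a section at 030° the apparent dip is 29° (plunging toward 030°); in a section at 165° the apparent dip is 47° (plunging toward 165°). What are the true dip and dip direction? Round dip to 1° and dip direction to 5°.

true dip 65°, dip direction 105°

Each apparent-dip line lies in the plane. As unit vectors (x east, y north, z up), v₁ plunges 29°→030° and v₂ plunges 47°→165°.
The plane normal is n = v₁ × v₂ ∝ (0.873, -0.234, 0.422).
True dip = arccos(n_z / |n|) = arccos(0.4227) = 65.0°.
The horizontal component of n points toward azimuth atan2(n_x, n_y) = 105°, the dip direction.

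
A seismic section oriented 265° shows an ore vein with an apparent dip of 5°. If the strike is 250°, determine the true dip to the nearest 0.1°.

18.7°

The section is 15° from the strike.
tan δ = tan α / sin β = tan 5° / sin 15° = 0.0875 / 0.2588 = 0.3380
true dip = arctan 0.3380 = 18.68°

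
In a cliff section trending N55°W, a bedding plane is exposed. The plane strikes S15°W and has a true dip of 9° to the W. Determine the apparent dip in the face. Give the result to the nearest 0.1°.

8.5°

Angle between strike (S15°W) and section (N55°W): β = 70°.
tan(apparent dip) = tan 9° · sin 70° = 0.1488
apparent dip = arctan 0.1488 = 8.47°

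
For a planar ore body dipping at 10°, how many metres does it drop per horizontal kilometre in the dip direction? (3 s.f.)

176 m

drop per km = 1000 × tan 10° = 1000 × 0.1763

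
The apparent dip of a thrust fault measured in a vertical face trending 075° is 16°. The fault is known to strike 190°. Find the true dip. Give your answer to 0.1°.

The section is 65° from the strike.
tan(true dip) = tan 16° / sin 65° = 0.3164
δ = arctan(0.3164) = 17.56°

17.6°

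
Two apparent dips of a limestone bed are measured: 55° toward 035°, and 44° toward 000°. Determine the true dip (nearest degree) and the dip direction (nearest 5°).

true dip 56°, dip direction 050°

The two traces are lines in the plane: v₁ = (sin 35°·cos 55°, cos 35°·cos 55°, −sin 55°), v₂ = (sin 0°·cos 44°, cos 0°·cos 44°, −sin 44°).
Cross product v₁ × v₂ gives the pole to the plane: n ∝ (0.263, 0.229, 0.237).
tan δ = √(n_x²+n_y²)/n_z = 0.348/0.237, so δ = 55.8°.
Dip direction = azimuth of (n_x, n_y) = atan2(0.263, 0.229) = 49°.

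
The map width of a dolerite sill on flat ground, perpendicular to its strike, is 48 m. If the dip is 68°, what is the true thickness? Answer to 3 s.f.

True thickness t = w · sin(dip) = 48 × sin 68°
t = 48 × 0.9272 = 44.505 m

44.5 m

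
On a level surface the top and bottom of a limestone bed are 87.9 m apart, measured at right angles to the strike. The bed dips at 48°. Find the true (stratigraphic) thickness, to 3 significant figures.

65.3 m

True thickness t = w · sin(dip) = 87.9 × sin 48°
t = 87.9 × 0.7431 = 65.322 m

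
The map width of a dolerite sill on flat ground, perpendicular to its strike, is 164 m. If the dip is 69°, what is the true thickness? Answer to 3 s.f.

True thickness t = w · sin(dip) = 164 × sin 69°
t = 164 × 0.9336 = 153.107 m

153 m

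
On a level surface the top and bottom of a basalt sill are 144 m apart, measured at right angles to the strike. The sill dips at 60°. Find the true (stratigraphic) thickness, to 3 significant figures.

True thickness t = w · sin(dip) = 144 × sin 60°
t = 144 × 0.8660 = 124.708 m

125 m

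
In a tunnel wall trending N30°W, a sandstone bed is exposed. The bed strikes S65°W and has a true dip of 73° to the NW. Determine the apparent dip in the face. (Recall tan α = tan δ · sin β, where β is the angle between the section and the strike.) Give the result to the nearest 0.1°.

The strike is S65°W and the section trends N30°W; the acute angle between them is β = 85°.
tan(apparent dip) = tan 73° · sin 85° = 3.2584
apparent dip = arctan 3.2584 = 72.94°

72.9°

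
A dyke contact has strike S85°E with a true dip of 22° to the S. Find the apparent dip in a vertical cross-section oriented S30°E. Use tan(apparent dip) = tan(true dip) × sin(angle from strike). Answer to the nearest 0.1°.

18.3°

The section lies 55° from the strike.
tan α = tan 22° × sin 55° = 0.4040 × 0.8192 = 0.3310
α = arctan(0.3310) = 18.31°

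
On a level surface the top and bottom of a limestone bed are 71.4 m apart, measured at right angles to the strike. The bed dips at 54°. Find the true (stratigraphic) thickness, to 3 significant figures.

57.8 m

True thickness t = w · sin(dip) = 71.4 × sin 54°
t = 71.4 × 0.8090 = 57.764 m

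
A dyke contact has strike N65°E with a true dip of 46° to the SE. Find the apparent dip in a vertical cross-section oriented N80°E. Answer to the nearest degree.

The section lies 15° from the strike.
tan(apparent dip) = tan 46° · sin 15° = 0.2680
α = arctan(0.2680) = 15.00°

15°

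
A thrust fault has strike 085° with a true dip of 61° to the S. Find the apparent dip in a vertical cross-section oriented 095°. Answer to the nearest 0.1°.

The section lies 10° from the strike.
tan α = tan 61° × sin 10° = 1.8040 × 0.1736 = 0.3133
α = arctan(0.3133) = 17.39°

17.4°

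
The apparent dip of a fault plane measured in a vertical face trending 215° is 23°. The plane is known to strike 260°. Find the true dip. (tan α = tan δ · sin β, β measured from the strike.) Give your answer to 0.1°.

The section is 45° from the strike.
tan δ = tan α / sin β = tan 23° / sin 45° = 0.4245 / 0.7071 = 0.6003
δ = arctan(0.6003) = 30.98°

31.0°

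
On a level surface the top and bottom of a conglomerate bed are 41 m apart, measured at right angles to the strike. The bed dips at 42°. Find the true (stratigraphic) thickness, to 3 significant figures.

27.4 m

True thickness t = w · sin(dip) = 41 × sin 42°
t = 41 × 0.6691 = 27.434 m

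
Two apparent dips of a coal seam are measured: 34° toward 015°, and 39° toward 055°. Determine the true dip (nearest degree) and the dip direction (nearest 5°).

The two traces are lines in the plane: v₁ = (sin 15°·cos 34°, cos 15°·cos 34°, −sin 34°), v₂ = (sin 55°·cos 39°, cos 55°·cos 39°, −sin 39°).
n = v₁ × v₂ = (0.255, 0.221, 0.414) (taken with n_z > 0).
Dip δ = arctan(|n_h|/n_z) = arctan(0.337/0.414) = 39.2°.
Dip direction = azimuth of (n_x, n_y) = atan2(0.255, 0.221) = 49°.

true dip 39°, dip direction 050°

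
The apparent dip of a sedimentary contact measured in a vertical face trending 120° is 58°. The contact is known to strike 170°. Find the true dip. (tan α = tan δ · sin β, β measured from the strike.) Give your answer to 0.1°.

64.4°

The section is 50° from the strike.
tan(true dip) = tan 58° / sin 50° = 2.0891
true dip = arctan 2.0891 = 64.42°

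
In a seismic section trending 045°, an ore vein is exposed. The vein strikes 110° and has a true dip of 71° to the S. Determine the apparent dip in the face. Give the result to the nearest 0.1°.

The section lies 65° from the strike.
tan(apparent dip) = tan 71° · sin 65° = 2.6321
α = arctan(2.6321) = 69.20°

69.2°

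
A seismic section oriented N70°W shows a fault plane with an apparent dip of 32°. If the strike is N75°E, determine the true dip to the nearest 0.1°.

β = acute angle between strike N75°E and section N70°W = 35°.
tan δ = tan α / sin β = tan 32° / sin 35° = 0.6249 / 0.5736 = 1.0894
δ = arctan(1.0894) = 47.45°

47.5°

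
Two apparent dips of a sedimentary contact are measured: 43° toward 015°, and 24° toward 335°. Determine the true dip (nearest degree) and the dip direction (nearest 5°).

Represent each trace as a vector plunging at its apparent dip toward its trend (east-north-up frame): v₁ = (0.189, 0.706, -0.682), v₂ = (-0.386, 0.828, -0.407).
Cross product v₁ × v₂ gives the pole to the plane: n ∝ (0.277, 0.340, 0.429).
tan δ = √(n_x²+n_y²)/n_z = 0.439/0.429, so δ = 45.6°.
Dip direction = atan2(0.277, 0.340) = 39° (azimuth of n's horizontal projection).

true dip 46°, dip direction 040°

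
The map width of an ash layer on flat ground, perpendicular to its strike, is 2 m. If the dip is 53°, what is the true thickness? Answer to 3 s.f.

True thickness t = w · sin(dip) = 2 × sin 53°
t = 2 × 0.7986 = 1.597 m

1.60 m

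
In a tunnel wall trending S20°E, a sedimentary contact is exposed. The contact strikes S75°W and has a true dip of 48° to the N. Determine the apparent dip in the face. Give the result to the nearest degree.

48°

The section lies 85° from the strike.
tan(apparent dip) = tan 48° · sin 85° = 1.1064
apparent dip = arctan 1.1064 = 47.89°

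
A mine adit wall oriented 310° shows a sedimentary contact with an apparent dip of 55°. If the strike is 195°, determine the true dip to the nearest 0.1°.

The section is 65° from the strike.
tan(true dip) = tan 55° / sin 65° = 1.5758
δ = arctan(1.5758) = 57.60°

57.6°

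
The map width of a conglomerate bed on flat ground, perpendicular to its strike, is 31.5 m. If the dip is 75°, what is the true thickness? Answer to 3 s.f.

30.4 m

True thickness t = w · sin(dip) = 31.5 × sin 75°
t = 31.5 × 0.9659 = 30.427 m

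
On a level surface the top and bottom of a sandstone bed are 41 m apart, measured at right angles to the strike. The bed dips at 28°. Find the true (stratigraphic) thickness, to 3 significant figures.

19.2 m

True thickness t = w · sin(dip) = 41 × sin 28°
t = 41 × 0.4695 = 19.248 m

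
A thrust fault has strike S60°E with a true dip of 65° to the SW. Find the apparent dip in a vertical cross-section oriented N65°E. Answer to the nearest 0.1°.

Angle between strike (S60°E) and section (N65°E): β = 55°.
tan α = tan 65° × sin 55° = 2.1445 × 0.8192 = 1.7567
α = arctan(1.7567) = 60.35°

60.3°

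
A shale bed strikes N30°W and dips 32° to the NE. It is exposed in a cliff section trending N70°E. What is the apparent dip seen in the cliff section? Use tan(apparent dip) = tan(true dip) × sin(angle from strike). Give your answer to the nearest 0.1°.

31.6°

The section lies 80° from the strike.
tan α = tan 32° × sin 80° = 0.6249 × 0.9848 = 0.6154
apparent dip = arctan 0.6154 = 31.61°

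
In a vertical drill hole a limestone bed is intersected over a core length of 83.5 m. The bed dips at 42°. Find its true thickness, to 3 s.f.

True thickness t = h · cos(dip) = 83.5 × cos 42°
t = 83.5 × 0.7431 = 62.053 m

62.1 m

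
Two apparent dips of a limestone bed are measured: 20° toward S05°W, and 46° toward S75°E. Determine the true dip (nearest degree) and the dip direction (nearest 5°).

Each apparent-dip line lies in the plane. As unit vectors (x east, y north, z up), v₁ plunges 20°→S05°W and v₂ plunges 46°→S75°E.
n = v₁ × v₂ = (0.612, -0.288, 0.643) (taken with n_z > 0).
True dip = arccos(n_z / |n|) = arccos(0.6889) = 46.5°.
The horizontal component of n points toward azimuth atan2(n_x, n_y) = 115°, the dip direction.

true dip 46°, dip direction 115°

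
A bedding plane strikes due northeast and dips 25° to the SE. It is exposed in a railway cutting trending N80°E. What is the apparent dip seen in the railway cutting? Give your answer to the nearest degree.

15°

The strike is due northeast and the section trends N80°E; the acute angle between them is β = 35°.
tan α = tan 25° × sin 35° = 0.4663 × 0.5736 = 0.2675
apparent dip = arctan 0.2675 = 14.97°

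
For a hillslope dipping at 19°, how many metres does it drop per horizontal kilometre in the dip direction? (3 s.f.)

344 m

drop per km = 1000 × tan 19° = 1000 × 0.3443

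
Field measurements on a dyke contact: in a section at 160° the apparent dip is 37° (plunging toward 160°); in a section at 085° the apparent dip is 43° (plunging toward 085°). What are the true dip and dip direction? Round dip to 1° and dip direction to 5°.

Each apparent-dip line lies in the plane. As unit vectors (x east, y north, z up), v₁ plunges 37°→160° and v₂ plunges 43°→085°.
Cross product v₁ × v₂ gives the pole to the plane: n ∝ (0.550, -0.252, 0.564).
True dip = arccos(n_z / |n|) = arccos(0.6819) = 47.0°.
Dip direction = atan2(0.550, -0.252) = 115° (azimuth of n's horizontal projection).

true dip 47°, dip direction 115°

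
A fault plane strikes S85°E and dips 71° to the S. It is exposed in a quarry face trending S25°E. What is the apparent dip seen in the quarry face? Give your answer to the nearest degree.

68°

Angle between strike (S85°E) and section (S25°E): β = 60°.
tan(apparent dip) = tan 71° · sin 60° = 2.5151
apparent dip = arctan 2.5151 = 68.32°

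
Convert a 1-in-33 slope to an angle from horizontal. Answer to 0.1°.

tan θ = 1/33 = 0.0303
θ = arctan(0.0303) = 1.74°

1.7°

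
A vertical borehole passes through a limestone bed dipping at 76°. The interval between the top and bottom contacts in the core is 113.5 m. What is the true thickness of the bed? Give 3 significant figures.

True thickness t = h · cos(dip) = 113.5 × cos 76°
t = 113.5 × 0.2419 = 27.458 m

27.5 m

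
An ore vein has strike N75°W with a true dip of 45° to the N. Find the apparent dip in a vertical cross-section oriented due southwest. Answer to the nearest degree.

The section lies 60° from the strike.
tan(apparent dip) = tan 45° · sin 60° = 0.8660
apparent dip = arctan 0.8660 = 40.89°

41°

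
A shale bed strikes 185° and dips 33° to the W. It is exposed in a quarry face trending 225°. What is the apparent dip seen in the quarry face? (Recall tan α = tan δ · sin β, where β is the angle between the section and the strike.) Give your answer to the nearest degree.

23°

The strike is 185° and the section trends 225°; the acute angle between them is β = 40°.
tan(apparent dip) = tan 33° · sin 40° = 0.4174
α = arctan(0.4174) = 22.66°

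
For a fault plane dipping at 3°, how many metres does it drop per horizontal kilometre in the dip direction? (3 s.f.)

52.4 m

drop per km = 1000 × tan 3° = 1000 × 0.0524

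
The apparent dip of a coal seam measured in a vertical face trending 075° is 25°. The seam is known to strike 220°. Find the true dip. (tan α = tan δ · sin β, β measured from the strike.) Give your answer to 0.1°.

39.1°

The section is 35° from the strike.
tan(true dip) = tan 25° / sin 35° = 0.8130
δ = arctan(0.8130) = 39.11°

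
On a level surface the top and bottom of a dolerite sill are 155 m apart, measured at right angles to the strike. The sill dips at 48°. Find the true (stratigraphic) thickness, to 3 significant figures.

True thickness t = w · sin(dip) = 155 × sin 48°
t = 155 × 0.7431 = 115.187 m

115 m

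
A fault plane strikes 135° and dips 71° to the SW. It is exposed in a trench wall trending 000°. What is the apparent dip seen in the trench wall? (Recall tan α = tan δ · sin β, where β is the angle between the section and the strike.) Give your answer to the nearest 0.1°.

The strike is 135° and the section trends 000°; the acute angle between them is β = 45°.
tan(apparent dip) = tan 71° · sin 45° = 2.0536
α = arctan(2.0536) = 64.04°

64.0°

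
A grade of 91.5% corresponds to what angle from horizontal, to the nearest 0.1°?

tan θ = 91.5/100 = 0.9150
θ = arctan(0.9150) = 42.46°

42.5°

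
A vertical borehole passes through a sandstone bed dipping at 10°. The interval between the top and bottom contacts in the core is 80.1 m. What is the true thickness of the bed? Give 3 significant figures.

78.9 m

True thickness t = h · cos(dip) = 80.1 × cos 10°
t = 80.1 × 0.9848 = 78.883 m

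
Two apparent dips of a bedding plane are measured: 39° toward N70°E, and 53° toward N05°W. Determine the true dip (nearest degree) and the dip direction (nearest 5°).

The two traces are lines in the plane: v₁ = (sin 70°·cos 39°, cos 70°·cos 39°, −sin 39°), v₂ = (sin 355°·cos 53°, cos 355°·cos 53°, −sin 53°).
The plane normal is n = v₁ × v₂ ∝ (0.165, 0.616, 0.452).
Dip δ = arctan(|n_h|/n_z) = arctan(0.638/0.452) = 54.7°.
Dip direction = azimuth of (n_x, n_y) = atan2(0.165, 0.616) = 15°.

true dip 55°, dip direction 015°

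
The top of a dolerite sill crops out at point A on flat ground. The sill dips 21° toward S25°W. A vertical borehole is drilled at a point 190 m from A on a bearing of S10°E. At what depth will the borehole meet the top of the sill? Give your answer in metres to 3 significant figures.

59.7 m

The hole lies 35° from the dip direction, so the down-dip offset is 190 × cos 35° = 155.64 m.
Depth = down-dip offset × tan(dip) = 155.64 × tan 21° = 155.64 × 0.3839
Depth = 59.74 m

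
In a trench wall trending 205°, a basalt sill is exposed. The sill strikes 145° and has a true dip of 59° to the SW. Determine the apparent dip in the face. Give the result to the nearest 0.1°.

Angle between strike (145°) and section (205°): β = 60°.
tan(apparent dip) = tan 59° · sin 60° = 1.4413
apparent dip = arctan 1.4413 = 55.25°

55.2°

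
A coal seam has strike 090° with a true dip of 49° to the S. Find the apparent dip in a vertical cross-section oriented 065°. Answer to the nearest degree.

26°

The strike is 090° and the section trends 065°; the acute angle between them is β = 25°.
tan α = tan 49° × sin 25° = 1.1504 × 0.4226 = 0.4862
α = arctan(0.4862) = 25.93°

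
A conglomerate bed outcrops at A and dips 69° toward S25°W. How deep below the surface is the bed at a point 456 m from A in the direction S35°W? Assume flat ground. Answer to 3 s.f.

1170 m

The hole lies 10° from the dip direction, so the down-dip offset is 456 × cos 10° = 449.07 m.
Depth = down-dip offset × tan(dip) = 449.07 × tan 69° = 449.07 × 2.6051
Depth = 1169.87 m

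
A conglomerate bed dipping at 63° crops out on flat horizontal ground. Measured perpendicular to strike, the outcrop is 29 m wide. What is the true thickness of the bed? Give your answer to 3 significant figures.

True thickness t = w · sin(dip) = 29 × sin 63°
t = 29 × 0.8910 = 25.839 m

25.8 m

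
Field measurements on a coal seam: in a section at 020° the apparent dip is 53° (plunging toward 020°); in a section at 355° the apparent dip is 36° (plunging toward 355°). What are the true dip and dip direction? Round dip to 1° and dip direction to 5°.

Each apparent-dip line lies in the plane. As unit vectors (x east, y north, z up), v₁ plunges 53°→020° and v₂ plunges 36°→355°.
Cross product v₁ × v₂ gives the pole to the plane: n ∝ (0.311, 0.177, 0.206).
Dip δ = arctan(|n_h|/n_z) = arctan(0.358/0.206) = 60.1°.
Dip direction = atan2(0.311, 0.177) = 60° (azimuth of n's horizontal projection).

true dip 60°, dip direction 060°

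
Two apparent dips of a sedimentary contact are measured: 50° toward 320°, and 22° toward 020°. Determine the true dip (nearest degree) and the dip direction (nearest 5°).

Each apparent-dip line lies in the plane. As unit vectors (x east, y north, z up), v₁ plunges 50°→320° and v₂ plunges 22°→020°.
The plane normal is n = v₁ × v₂ ∝ (-0.483, 0.398, 0.516).
tan δ = √(n_x²+n_y²)/n_z = 0.626/0.516, so δ = 50.5°.
The horizontal component of n points toward azimuth atan2(n_x, n_y) = 309°, the dip direction.

true dip 50°, dip direction 310°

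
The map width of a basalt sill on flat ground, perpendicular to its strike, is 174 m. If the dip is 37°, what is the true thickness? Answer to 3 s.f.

True thickness t = w · sin(dip) = 174 × sin 37°
t = 174 × 0.6018 = 104.716 m

105 m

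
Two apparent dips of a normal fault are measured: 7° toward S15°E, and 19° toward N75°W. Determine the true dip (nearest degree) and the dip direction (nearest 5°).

Each apparent-dip line lies in the plane. As unit vectors (x east, y north, z up), v₁ plunges 7°→S15°E and v₂ plunges 19°→N75°W.
The plane normal is n = v₁ × v₂ ∝ (-0.342, -0.195, 0.813).
Dip δ = arctan(|n_h|/n_z) = arctan(0.394/0.813) = 25.8°.
Dip direction = atan2(-0.342, -0.195) = 240° (azimuth of n's horizontal projection).

true dip 26°, dip direction 240°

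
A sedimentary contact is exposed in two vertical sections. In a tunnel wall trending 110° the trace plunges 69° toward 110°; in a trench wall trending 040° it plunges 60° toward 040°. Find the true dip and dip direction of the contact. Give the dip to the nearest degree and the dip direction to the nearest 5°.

true dip 70°, dip direction 090°

Each apparent-dip line lies in the plane. As unit vectors (x east, y north, z up), v₁ plunges 69°→110° and v₂ plunges 60°→040°.
The plane normal is n = v₁ × v₂ ∝ (0.464, -0.008, 0.168).
True dip = arccos(n_z / |n|) = arccos(0.3412) = 70.0°.
Dip direction = azimuth of (n_x, n_y) = atan2(0.464, -0.008) = 91°.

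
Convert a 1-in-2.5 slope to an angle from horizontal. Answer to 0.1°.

tan θ = 1/2.5 = 0.4000
θ = arctan(0.4000) = 21.80°

21.8°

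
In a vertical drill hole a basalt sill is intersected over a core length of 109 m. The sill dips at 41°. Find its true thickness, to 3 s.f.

True thickness t = h · cos(dip) = 109 × cos 41°
t = 109 × 0.7547 = 82.263 m

82.3 m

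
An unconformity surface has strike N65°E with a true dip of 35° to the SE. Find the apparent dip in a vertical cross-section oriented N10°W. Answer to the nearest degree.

Angle between strike (N65°E) and section (N10°W): β = 75°.
tan α = tan 35° × sin 75° = 0.7002 × 0.9659 = 0.6763
α = arctan(0.6763) = 34.07°

34°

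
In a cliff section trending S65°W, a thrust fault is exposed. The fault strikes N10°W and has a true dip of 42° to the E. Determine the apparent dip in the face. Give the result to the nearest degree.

The section lies 75° from the strike.
tan(apparent dip) = tan 42° · sin 75° = 0.8697
apparent dip = arctan 0.8697 = 41.01°

41°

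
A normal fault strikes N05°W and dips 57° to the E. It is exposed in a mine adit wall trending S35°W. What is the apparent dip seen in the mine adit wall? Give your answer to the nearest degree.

The section lies 40° from the strike.
tan α = tan 57° × sin 40° = 1.5399 × 0.6428 = 0.9898
apparent dip = arctan 0.9898 = 44.71°

45°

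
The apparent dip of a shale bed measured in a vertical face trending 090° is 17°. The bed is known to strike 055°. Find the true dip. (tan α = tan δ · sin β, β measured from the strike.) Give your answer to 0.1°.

28.1°

β = acute angle between strike 055° and section 090° = 35°.
tan δ = tan α / sin β = tan 17° / sin 35° = 0.3057 / 0.5736 = 0.5330
δ = arctan(0.5330) = 28.06°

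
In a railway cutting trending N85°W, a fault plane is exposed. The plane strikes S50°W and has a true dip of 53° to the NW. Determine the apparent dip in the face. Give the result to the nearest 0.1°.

43.2°

The section lies 45° from the strike.
tan(apparent dip) = tan 53° · sin 45° = 0.9384
apparent dip = arctan 0.9384 = 43.18°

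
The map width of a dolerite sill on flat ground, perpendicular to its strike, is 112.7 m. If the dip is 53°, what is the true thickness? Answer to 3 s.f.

True thickness t = w · sin(dip) = 112.7 × sin 53°
t = 112.7 × 0.7986 = 90.006 m

90.0 m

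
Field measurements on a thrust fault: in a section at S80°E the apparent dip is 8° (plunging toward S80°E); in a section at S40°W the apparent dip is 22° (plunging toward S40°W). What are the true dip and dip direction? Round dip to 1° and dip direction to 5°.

The two traces are lines in the plane: v₁ = (sin 100°·cos 8°, cos 100°·cos 8°, −sin 8°), v₂ = (sin 220°·cos 22°, cos 220°·cos 22°, −sin 22°).
Cross product v₁ × v₂ gives the pole to the plane: n ∝ (0.034, -0.448, 0.795).
True dip = arccos(n_z / |n|) = arccos(0.8705) = 29.5°.
The horizontal component of n points toward azimuth atan2(n_x, n_y) = 176°, the dip direction.

true dip 29°, dip direction 175°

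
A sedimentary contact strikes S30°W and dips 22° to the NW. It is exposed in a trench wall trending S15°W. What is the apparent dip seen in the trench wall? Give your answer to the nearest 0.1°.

6.0°

The strike is S30°W and the section trends S15°W; the acute angle between them is β = 15°.
tan α = tan 22° × sin 15° = 0.4040 × 0.2588 = 0.1046
α = arctan(0.1046) = 5.97°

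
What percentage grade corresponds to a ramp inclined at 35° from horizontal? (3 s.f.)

grade % = 100 × tan 35° = 100 × 0.7002

70.0%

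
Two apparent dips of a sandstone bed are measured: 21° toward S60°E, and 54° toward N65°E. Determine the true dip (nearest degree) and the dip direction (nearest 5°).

true dip 56°, dip direction 045°

The two traces are lines in the plane: v₁ = (sin 120°·cos 21°, cos 120°·cos 21°, −sin 21°), v₂ = (sin 65°·cos 54°, cos 65°·cos 54°, −sin 54°).
The plane normal is n = v₁ × v₂ ∝ (0.467, 0.463, 0.450).
Dip δ = arctan(|n_h|/n_z) = arctan(0.658/0.450) = 55.6°.
The horizontal component of n points toward azimuth atan2(n_x, n_y) = 45°, the dip direction.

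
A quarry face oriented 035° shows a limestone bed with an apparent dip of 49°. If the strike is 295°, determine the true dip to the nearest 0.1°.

49.4°

The section is 80° from the strike.
tan δ = tan α / sin β = tan 49° / sin 80° = 1.1504 / 0.9848 = 1.1681
δ = arctan(1.1681) = 49.43°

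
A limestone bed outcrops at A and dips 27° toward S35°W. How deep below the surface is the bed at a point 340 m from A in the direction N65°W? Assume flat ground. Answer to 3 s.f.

30.1 m

The hole lies 80° from the dip direction, so the down-dip offset is 340 × cos 80° = 59.04 m.
Depth = down-dip offset × tan(dip) = 59.04 × tan 27° = 59.04 × 0.5095
Depth = 30.08 m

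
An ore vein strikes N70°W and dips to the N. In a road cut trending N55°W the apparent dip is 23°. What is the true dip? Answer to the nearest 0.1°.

β = acute angle between strike N70°W and section N55°W = 15°.
tan(true dip) = tan 23° / sin 15° = 1.6400
true dip = arctan 1.6400 = 58.63°

58.6°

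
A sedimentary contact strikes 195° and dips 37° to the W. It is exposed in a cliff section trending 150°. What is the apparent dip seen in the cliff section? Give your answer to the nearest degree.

28°

The section lies 45° from the strike.
tan(apparent dip) = tan 37° · sin 45° = 0.5328
apparent dip = arctan 0.5328 = 28.05°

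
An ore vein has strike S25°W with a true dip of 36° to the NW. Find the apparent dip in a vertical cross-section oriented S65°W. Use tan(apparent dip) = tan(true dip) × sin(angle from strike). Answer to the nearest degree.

25°

The section lies 40° from the strike.
tan α = tan 36° × sin 40° = 0.7265 × 0.6428 = 0.4670
apparent dip = arctan 0.4670 = 25.03°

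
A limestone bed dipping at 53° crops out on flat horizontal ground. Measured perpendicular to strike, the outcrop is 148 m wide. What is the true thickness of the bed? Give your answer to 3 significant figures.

118 m

True thickness t = w · sin(dip) = 148 × sin 53°
t = 148 × 0.7986 = 118.198 m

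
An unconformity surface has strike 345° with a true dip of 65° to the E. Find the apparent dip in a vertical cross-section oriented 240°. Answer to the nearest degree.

64°

Angle between strike (345°) and section (240°): β = 75°.
tan α = tan 65° × sin 75° = 2.1445 × 0.9659 = 2.0714
α = arctan(2.0714) = 64.23°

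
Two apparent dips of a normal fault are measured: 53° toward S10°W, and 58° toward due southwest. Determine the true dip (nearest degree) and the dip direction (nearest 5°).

true dip 58°, dip direction 225°

Each apparent-dip line lies in the plane. As unit vectors (x east, y north, z up), v₁ plunges 53°→S10°W and v₂ plunges 58°→due southwest.
The plane normal is n = v₁ × v₂ ∝ (-0.203, -0.211, 0.183).
True dip = arccos(n_z / |n|) = arccos(0.5299) = 58.0°.
The horizontal component of n points toward azimuth atan2(n_x, n_y) = 224°, the dip direction.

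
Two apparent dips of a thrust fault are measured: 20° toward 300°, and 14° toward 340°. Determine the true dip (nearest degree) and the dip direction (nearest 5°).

The two traces are lines in the plane: v₁ = (sin 300°·cos 20°, cos 300°·cos 20°, −sin 20°), v₂ = (sin 340°·cos 14°, cos 340°·cos 14°, −sin 14°).
n = v₁ × v₂ = (-0.198, 0.083, 0.586) (taken with n_z > 0).
Dip δ = arctan(|n_h|/n_z) = arctan(0.215/0.586) = 20.1°.
Dip direction = atan2(-0.198, 0.083) = 293° (azimuth of n's horizontal projection).

true dip 20°, dip direction 295°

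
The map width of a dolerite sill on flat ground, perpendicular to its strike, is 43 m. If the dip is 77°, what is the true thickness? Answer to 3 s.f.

True thickness t = w · sin(dip) = 43 × sin 77°
t = 43 × 0.9744 = 41.898 m

41.9 m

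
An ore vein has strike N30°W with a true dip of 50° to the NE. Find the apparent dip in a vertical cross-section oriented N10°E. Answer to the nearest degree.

Angle between strike (N30°W) and section (N10°E): β = 40°.
tan(apparent dip) = tan 50° · sin 40° = 0.7660
apparent dip = arctan 0.7660 = 37.45°

37°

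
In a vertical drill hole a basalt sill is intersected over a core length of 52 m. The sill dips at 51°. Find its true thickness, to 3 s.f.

32.7 m

True thickness t = h · cos(dip) = 52 × cos 51°
t = 52 × 0.6293 = 32.725 m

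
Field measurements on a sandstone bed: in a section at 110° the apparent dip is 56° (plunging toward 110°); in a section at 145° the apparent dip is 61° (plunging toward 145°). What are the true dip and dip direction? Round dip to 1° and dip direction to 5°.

Represent each trace as a vector plunging at its apparent dip toward its trend (east-north-up frame): v₁ = (0.525, -0.191, -0.829), v₂ = (0.278, -0.397, -0.875).
Cross product v₁ × v₂ gives the pole to the plane: n ∝ (0.162, -0.229, 0.155).
tan δ = √(n_x²+n_y²)/n_z = 0.281/0.155, so δ = 61.0°.
Dip direction = atan2(0.162, -0.229) = 145° (azimuth of n's horizontal projection).

true dip 61°, dip direction 145°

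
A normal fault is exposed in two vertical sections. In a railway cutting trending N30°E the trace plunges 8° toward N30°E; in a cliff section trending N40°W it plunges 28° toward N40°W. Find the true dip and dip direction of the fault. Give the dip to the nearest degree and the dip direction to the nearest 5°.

true dip 28°, dip direction 315°

Each apparent-dip line lies in the plane. As unit vectors (x east, y north, z up), v₁ plunges 8°→N30°E and v₂ plunges 28°→N40°W.
The plane normal is n = v₁ × v₂ ∝ (-0.308, 0.311, 0.822).
tan δ = √(n_x²+n_y²)/n_z = 0.438/0.822, so δ = 28.1°.
Dip direction = atan2(-0.308, 0.311) = 315° (azimuth of n's horizontal projection).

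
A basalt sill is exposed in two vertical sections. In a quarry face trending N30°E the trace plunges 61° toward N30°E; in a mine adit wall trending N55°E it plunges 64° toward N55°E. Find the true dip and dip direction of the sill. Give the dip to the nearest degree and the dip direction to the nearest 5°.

true dip 64°, dip direction 060°

The two traces are lines in the plane: v₁ = (sin 30°·cos 61°, cos 30°·cos 61°, −sin 61°), v₂ = (sin 55°·cos 64°, cos 55°·cos 64°, −sin 64°).
Cross product v₁ × v₂ gives the pole to the plane: n ∝ (0.157, 0.096, 0.090).
Dip δ = arctan(|n_h|/n_z) = arctan(0.185/0.090) = 64.0°.
The horizontal component of n points toward azimuth atan2(n_x, n_y) = 59°, the dip direction.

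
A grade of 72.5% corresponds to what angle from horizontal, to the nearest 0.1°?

tan θ = 72.5/100 = 0.7250
θ = arctan(0.7250) = 35.94°

35.9°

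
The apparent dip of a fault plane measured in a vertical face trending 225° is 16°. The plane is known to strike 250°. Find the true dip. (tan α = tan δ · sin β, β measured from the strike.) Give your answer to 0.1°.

34.2°

β = acute angle between strike 250° and section 225° = 25°.
tan(true dip) = tan 16° / sin 25° = 0.6785
true dip = arctan 0.6785 = 34.16°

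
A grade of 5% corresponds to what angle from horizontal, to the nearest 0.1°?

2.9°

tan θ = 5/100 = 0.0500
θ = arctan(0.0500) = 2.86°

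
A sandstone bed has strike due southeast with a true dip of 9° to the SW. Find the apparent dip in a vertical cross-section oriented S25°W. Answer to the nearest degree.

Angle between strike (due southeast) and section (S25°W): β = 70°.
tan(apparent dip) = tan 9° · sin 70° = 0.1488
apparent dip = arctan 0.1488 = 8.47°

8°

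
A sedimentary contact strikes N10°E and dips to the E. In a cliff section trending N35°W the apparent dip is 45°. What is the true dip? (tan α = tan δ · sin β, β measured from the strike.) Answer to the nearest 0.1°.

The section is 45° from the strike.
tan δ = tan α / sin β = tan 45° / sin 45° = 1.0000 / 0.7071 = 1.4142
δ = arctan(1.4142) = 54.74°

54.7°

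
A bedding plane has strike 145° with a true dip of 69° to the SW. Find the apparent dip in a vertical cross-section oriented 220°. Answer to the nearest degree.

Angle between strike (145°) and section (220°): β = 75°.
tan α = tan 69° × sin 75° = 2.6051 × 0.9659 = 2.5163
apparent dip = arctan 2.5163 = 68.33°

68°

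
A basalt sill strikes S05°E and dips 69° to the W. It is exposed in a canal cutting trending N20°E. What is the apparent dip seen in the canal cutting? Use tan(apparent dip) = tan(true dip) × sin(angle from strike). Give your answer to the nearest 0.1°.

47.8°

Angle between strike (S05°E) and section (N20°E): β = 25°.
tan(apparent dip) = tan 69° · sin 25° = 1.1010
apparent dip = arctan 1.1010 = 47.75°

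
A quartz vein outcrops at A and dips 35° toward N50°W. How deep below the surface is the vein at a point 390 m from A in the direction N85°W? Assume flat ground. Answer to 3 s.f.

224 m

The hole lies 35° from the dip direction, so the down-dip offset is 390 × cos 35° = 319.47 m.
Depth = down-dip offset × tan(dip) = 319.47 × tan 35° = 319.47 × 0.7002
Depth = 223.69 m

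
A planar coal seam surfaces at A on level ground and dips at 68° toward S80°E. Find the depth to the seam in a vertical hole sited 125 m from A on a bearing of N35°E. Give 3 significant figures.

The hole lies 65° from the dip direction, so the down-dip offset is 125 × cos 65° = 52.83 m.
Depth = down-dip offset × tan(dip) = 52.83 × tan 68° = 52.83 × 2.4751
Depth = 130.75 m

131 m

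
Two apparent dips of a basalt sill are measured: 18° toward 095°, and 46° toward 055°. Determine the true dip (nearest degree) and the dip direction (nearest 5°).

true dip 52°, dip direction 020°

Each apparent-dip line lies in the plane. As unit vectors (x east, y north, z up), v₁ plunges 18°→095° and v₂ plunges 46°→055°.
Cross product v₁ × v₂ gives the pole to the plane: n ∝ (0.183, 0.506, 0.425).
tan δ = √(n_x²+n_y²)/n_z = 0.538/0.425, so δ = 51.7°.
The horizontal component of n points toward azimuth atan2(n_x, n_y) = 20°, the dip direction.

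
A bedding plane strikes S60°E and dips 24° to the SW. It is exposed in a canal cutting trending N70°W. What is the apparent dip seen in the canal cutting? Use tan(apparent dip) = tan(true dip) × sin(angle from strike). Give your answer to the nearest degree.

The section lies 10° from the strike.
tan(apparent dip) = tan 24° · sin 10° = 0.0773
α = arctan(0.0773) = 4.42°

4°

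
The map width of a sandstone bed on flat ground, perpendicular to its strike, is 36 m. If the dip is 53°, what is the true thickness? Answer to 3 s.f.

28.8 m

True thickness t = w · sin(dip) = 36 × sin 53°
t = 36 × 0.7986 = 28.751 m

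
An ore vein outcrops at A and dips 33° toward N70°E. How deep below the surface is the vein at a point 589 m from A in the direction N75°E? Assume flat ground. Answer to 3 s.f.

381 m

The hole lies 5° from the dip direction, so the down-dip offset is 589 × cos 5° = 586.76 m.
Depth = down-dip offset × tan(dip) = 586.76 × tan 33° = 586.76 × 0.6494
Depth = 381.05 m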